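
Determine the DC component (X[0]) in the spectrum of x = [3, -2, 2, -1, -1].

X[0] = Σ(n=0 to 4) x[n] · ω_5^0 = Σ x[n]
= (3) + (-2) + (2) + (-1) + (-1)

X[0] = 1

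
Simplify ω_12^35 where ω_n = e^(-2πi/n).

Since ω_12^12 = 1, powers reduce modulo 12.
35 mod 12 = 11
So ω_12^35 = ω_12^11 = e^(-2πi·11/12)

ω_12^35 = ω_12^11 = 0.8660+0.5000i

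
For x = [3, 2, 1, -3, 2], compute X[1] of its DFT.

X[1] = Σ(n=0 to 4) x[n] · ω_5^(1n) where ω_5 = e^(-2πi/5)
= (3)·ω_5^0 + (2)·ω_5^1 + (1)·ω_5^2 + (-3)·ω_5^3 + (2)·ω_5^4

X[1] = 5.8541-2.3511i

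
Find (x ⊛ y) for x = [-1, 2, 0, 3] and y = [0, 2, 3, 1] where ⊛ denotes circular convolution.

(x ⊛ y)[n] = Σ(m=0 to 3) x[m] · y[(n-m) mod 4]

Computing each output sample:
(x ⊛ y)[0] = 8
(x ⊛ y)[1] = 7
(x ⊛ y)[2] = 4
(x ⊛ y)[3] = 5

x ⊛ y = [8, 7, 4, 5]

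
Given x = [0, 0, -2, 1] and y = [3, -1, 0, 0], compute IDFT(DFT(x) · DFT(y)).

(x ⊛ y)[n] = Σ(m=0 to 3) x[m] · y[(n-m) mod 4]

Computing each output sample:
(x ⊛ y)[0] = -1
(x ⊛ y)[1] = 0
(x ⊛ y)[2] = -6
(x ⊛ y)[3] = 5

x ⊛ y = [-1, 0, -6, 5]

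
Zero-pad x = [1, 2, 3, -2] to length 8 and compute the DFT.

Original 4-point DFT: [4, -2-4i, 4, -2+4i]
Zero-padded 8-point DFT provides frequency interpolation.

DFT_8([x, 0, ...]) = [4, 3.8284-3.0000i, -2-4i, -1.8284+3.0000i, 4, -1.8284-3.0000i, -2+4i, 3.8284+3.0000i]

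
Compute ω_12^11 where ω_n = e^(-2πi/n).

ω_12^11 = e^(-2πi·11/12)
= cos(-2π·11/12) + i·sin(-2π·11/12)
= cos(-22π/12) + i·sin(-22π/12)

ω_12^11 = cos(-22π/12) + i·sin(-22π/12) = 0.8660+0.5000i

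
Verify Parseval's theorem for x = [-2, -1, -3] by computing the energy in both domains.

Time domain:
Σ|x[n]|² = |-2|² + |-1|² + |-3|² = 14.0000

Frequency domain:
(1/3)Σ|X[k]|² = (1/3)(|-6|² + |-1.7321i|² + |1.7321i|²) = (1/3)·42.0000 = 14.0000

Both sides agree, confirming Parseval's theorem.

Σ|x[n]|² = (1/N)Σ|X[k]|² = 14.0000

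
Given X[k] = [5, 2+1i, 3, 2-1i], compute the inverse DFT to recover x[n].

x[n] = (1/4) Σ(k=0 to 3) X[k] · e^(2πikn/4)

Computing each x[n]:
x[0] = 3
x[1] = 0
x[2] = 1
x[3] = 1

x = [3, 0, 1, 1]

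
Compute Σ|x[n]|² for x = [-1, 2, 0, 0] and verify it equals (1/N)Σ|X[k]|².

Time domain:
Σ|x[n]|² = |-1|² + |2|² + |0|² + |0|² = 5.0000

Frequency domain:
(1/4)Σ|X[k]|² = (1/4)(|1|² + |-1-2i|² + |-3|² + |-1+2i|²) = (1/4)·20.0000 = 5.0000

Both sides agree, confirming Parseval's theorem.

Σ|x[n]|² = (1/N)Σ|X[k]|² = 5.0000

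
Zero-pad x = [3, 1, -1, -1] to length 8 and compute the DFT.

Original 4-point DFT: [2, 4-2i, 2, 4+2i]
Zero-padded 8-point DFT provides frequency interpolation.

DFT_8([x, 0, ...]) = [2, 4.4142+1.0000i, 4-2i, 1.5858-1.0000i, 2, 1.5858+1.0000i, 4+2i, 4.4142-1.0000i]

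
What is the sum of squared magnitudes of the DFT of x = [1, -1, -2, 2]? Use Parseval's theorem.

Parseval: Σ|x[n]|² = (1/N)Σ|X[k]|², so Σ|X[k]|² = N·Σ|x[n]|² = 4·10.0000

Σ|X[k]|² = N·Σ|x[n]|² = 4·10.0000 = 40.0000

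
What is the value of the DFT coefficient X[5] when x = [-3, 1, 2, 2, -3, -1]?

X[5] = Σ(n=0 to 5) x[n] · ω_6^(5n) where ω_6 = e^(-2πi/6)
= (-3)·ω_6^0 + (1)·ω_6^5 + (2)·ω_6^10 + (2)·ω_6^15 + (-3)·ω_6^20 + (-1)·ω_6^25

X[5] = -4.5000+6.0622i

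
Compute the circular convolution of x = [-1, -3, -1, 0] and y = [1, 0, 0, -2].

(x ⊛ y)[n] = Σ(m=0 to 3) x[m] · y[(n-m) mod 4]

Computing each output sample:
(x ⊛ y)[0] = 5
(x ⊛ y)[1] = -1
(x ⊛ y)[2] = -1
(x ⊛ y)[3] = 2

x ⊛ y = [5, -1, -1, 2]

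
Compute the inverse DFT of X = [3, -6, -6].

x[n] = (1/3) Σ(k=0 to 2) X[k] · e^(2πikn/3)

Computing each x[n]:
x[0] = -3
x[1] = 3
x[2] = 3

x = [-3, 3, 3]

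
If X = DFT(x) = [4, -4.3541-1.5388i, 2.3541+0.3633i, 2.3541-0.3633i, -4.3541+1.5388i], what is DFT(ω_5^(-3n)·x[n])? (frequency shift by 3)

Modulation property: DFT(ω_5^(-3n)·x[n]) = X[(k-3) mod 5], so circularly shift X by 3 positions.

X[k-3] = [2.3541+0.3633i, 2.3541-0.3633i, -4.3541+1.5388i, 4, -4.3541-1.5388i]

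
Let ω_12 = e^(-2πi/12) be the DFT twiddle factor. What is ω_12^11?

ω_12^11 = e^(-2πi·11/12)
= cos(-2π·11/12) + i·sin(-2π·11/12)
= cos(-22π/12) + i·sin(-22π/12)

ω_12^11 = cos(-22π/12) + i·sin(-22π/12) = 0.8660+0.5000i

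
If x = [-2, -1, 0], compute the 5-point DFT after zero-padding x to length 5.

Original 3-point DFT: [-3, -1.5000+0.8660i, -1.5000-0.8660i]
Zero-padded 5-point DFT provides frequency interpolation.

DFT_5([x, 0, ...]) = [-3, -2.3090+0.9511i, -1.1910+0.5878i, -1.1910-0.5878i, -2.3090-0.9511i]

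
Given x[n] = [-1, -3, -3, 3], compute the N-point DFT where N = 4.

X[k] = Σ(n=0 to 3) x[n] · ω_4^(nk)
where ω_4 = e^(-2πi/4)

Computing each X[k]:
X[0] = -4
X[1] = 2+6i
X[2] = -4
X[3] = 2-6i

X = [-4, 2+6i, -4, 2-6i]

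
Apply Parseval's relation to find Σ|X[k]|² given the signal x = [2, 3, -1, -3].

Parseval: Σ|x[n]|² = (1/N)Σ|X[k]|², so Σ|X[k]|² = N·Σ|x[n]|² = 4·23.0000

Σ|X[k]|² = N·Σ|x[n]|² = 4·23.0000 = 92.0000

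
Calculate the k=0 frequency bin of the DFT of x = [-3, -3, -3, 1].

X[0] = Σ(n=0 to 3) x[n] · ω_4^0 = Σ x[n]
= (-3) + (-3) + (-3) + (1)

X[0] = -8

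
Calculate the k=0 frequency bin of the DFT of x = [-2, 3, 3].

X[0] = Σ(n=0 to 2) x[n] · ω_3^0 = Σ x[n]
= (-2) + (3) + (3)

X[0] = 4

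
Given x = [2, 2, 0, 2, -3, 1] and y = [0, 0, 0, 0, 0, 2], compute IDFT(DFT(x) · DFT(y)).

(x ⊛ y)[n] = Σ(m=0 to 5) x[m] · y[(n-m) mod 6]

Computing each output sample:
(x ⊛ y)[0] = 4
(x ⊛ y)[1] = 0
(x ⊛ y)[2] = 4
(x ⊛ y)[3] = -6
(x ⊛ y)[4] = 2
(x ⊛ y)[5] = 4

x ⊛ y = [4, 0, 4, -6, 2, 4]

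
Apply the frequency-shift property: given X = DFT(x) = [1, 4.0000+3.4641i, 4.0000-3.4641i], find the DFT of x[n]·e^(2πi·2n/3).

Modulation property: DFT(ω_3^(-2n)·x[n]) = X[(k-2) mod 3], so circularly shift X by 2 positions.

X[k-2] = [4.0000+3.4641i, 4.0000-3.4641i, 1]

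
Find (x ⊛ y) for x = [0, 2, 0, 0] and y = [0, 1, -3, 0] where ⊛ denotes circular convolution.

(x ⊛ y)[n] = Σ(m=0 to 3) x[m] · y[(n-m) mod 4]

Computing each output sample:
(x ⊛ y)[0] = 0
(x ⊛ y)[1] = 0
(x ⊛ y)[2] = 2
(x ⊛ y)[3] = -6

x ⊛ y = [0, 0, 2, -6]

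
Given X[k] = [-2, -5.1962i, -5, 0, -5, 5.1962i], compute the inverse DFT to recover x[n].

x[n] = (1/6) Σ(k=0 to 5) X[k] · e^(2πikn/6)

Computing each x[n]:
x[0] = -2
x[1] = 2
x[2] = 2
x[3] = -2
x[4] = -1
x[5] = -1

x = [-2, 2, 2, -2, -1, -1]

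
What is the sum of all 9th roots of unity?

Sum of all nth roots of unity equals 0 for n > 1 (geometric series with r ≠ 1).

0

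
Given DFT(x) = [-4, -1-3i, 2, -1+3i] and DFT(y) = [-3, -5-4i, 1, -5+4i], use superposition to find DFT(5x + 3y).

By linearity: DFT(5x + 3y) = 5·DFT(x) + 3·DFT(y)
= 5·[-4, -1-3i, 2, -1+3i] + 3·[-3, -5-4i, 1, -5+4i]

Computing element-wise:
Z[0] = 5·(-4) + 3·(-3) = -29
Z[1] = 5·(-1-3i) + 3·(-5-4i) = -20-27i
Z[2] = 5·(2) + 3·(1) = 13
Z[3] = 5·(-1+3i) + 3·(-5+4i) = -20+27i

DFT(5x + 3y) = 5·X + 3·Y = [-29, -20-27i, 13, -20+27i]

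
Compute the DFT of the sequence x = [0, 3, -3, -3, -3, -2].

X[k] = Σ(n=0 to 5) x[n] · ω_6^(nk)
where ω_6 = e^(-2πi/6)

Computing each X[k]:
X[0] = -8
X[1] = 6.5000-4.3301i
X[2] = -0.5000-4.3301i
X[3] = -4
X[4] = -0.5000+4.3301i
X[5] = 6.5000+4.3301i

X = [-8, 6.5000-4.3301i, -0.5000-4.3301i, -4, -0.5000+4.3301i, 6.5000+4.3301i]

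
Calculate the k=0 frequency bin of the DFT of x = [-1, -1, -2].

X[0] = Σ(n=0 to 2) x[n] · ω_3^0 = Σ x[n]
= (-1) + (-1) + (-2)

X[0] = -4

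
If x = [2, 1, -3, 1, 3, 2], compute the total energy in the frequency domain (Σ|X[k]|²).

Parseval: Σ|x[n]|² = (1/N)Σ|X[k]|², so Σ|X[k]|² = N·Σ|x[n]|² = 6·28.0000

Σ|X[k]|² = N·Σ|x[n]|² = 6·28.0000 = 168.0000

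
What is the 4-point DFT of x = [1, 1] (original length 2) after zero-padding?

Original 2-point DFT: [2, 0]
Zero-padded 4-point DFT provides frequency interpolation.

DFT_4([x, 0, ...]) = [2, 1-1i, 0, 1+1i]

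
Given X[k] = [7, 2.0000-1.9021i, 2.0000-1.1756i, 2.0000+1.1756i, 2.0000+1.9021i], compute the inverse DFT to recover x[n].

x[n] = (1/5) Σ(k=0 to 4) X[k] · e^(2πikn/5)

Computing each x[n]:
x[0] = 3
x[1] = 2
x[2] = 1
x[3] = 1
x[4] = 0

x = [3, 2, 1, 1, 0]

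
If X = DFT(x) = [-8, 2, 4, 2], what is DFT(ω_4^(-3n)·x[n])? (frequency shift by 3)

Modulation property: DFT(ω_4^(-3n)·x[n]) = X[(k-3) mod 4], so circularly shift X by 3 positions.

X[k-3] = [2, 4, 2, -8]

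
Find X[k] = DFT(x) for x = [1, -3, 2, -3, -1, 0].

X[k] = Σ(n=0 to 5) x[n] · ω_6^(nk)
where ω_6 = e^(-2πi/6)

Computing each X[k]:
X[0] = -4
X[1] = 2
X[2] = -1.0000+5.1962i
X[3] = 8
X[4] = -1.0000-5.1962i
X[5] = 2

X = [-4, 2, -1.0000+5.1962i, 8, -1.0000-5.1962i, 2]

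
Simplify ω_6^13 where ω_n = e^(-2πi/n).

Since ω_6^6 = 1, powers reduce modulo 6.
13 mod 6 = 1
So ω_6^13 = ω_6^1 = e^(-2πi·1/6)

ω_6^13 = ω_6^1 = 0.5000-0.8660i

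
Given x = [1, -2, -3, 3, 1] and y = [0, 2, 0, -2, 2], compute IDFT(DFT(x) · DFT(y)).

(x ⊛ y)[n] = Σ(m=0 to 4) x[m] · y[(n-m) mod 5]

Computing each output sample:
(x ⊛ y)[0] = 4
(x ⊛ y)[1] = -10
(x ⊛ y)[2] = 0
(x ⊛ y)[3] = -6
(x ⊛ y)[4] = 12

x ⊛ y = [4, -10, 0, -6, 12]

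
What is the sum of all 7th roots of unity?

Sum of all nth roots of unity equals 0 for n > 1 (geometric series with r ≠ 1).

0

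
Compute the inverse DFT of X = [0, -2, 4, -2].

x[n] = (1/4) Σ(k=0 to 3) X[k] · e^(2πikn/4)

Computing each x[n]:
x[0] = 0
x[1] = -1
x[2] = 2
x[3] = -1

x = [0, -1, 2, -1]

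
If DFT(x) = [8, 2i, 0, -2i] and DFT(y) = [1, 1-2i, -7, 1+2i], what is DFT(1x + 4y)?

By linearity: DFT(1x + 4y) = 1·DFT(x) + 4·DFT(y)
= 1·[8, 2i, 0, -2i] + 4·[1, 1-2i, -7, 1+2i]

Computing element-wise:
Z[0] = 1·(8) + 4·(1) = 12
Z[1] = 1·(2i) + 4·(1-2i) = 4-6i
Z[2] = 1·(0) + 4·(-7) = -28
Z[3] = 1·(-2i) + 4·(1+2i) = 4+6i

DFT(1x + 4y) = 1·X + 4·Y = [12, 4-6i, -28, 4+6i]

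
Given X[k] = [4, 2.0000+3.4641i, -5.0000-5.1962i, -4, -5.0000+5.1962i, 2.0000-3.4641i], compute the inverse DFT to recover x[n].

x[n] = (1/6) Σ(k=0 to 5) X[k] · e^(2πikn/6)

Computing each x[n]:
x[0] = -1
x[1] = 3
x[2] = -2
x[3] = -1
x[4] = 3
x[5] = 2

x = [-1, 3, -2, -1, 3, 2]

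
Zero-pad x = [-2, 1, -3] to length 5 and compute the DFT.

Original 3-point DFT: [-4, -1.0000-3.4641i, -1.0000+3.4641i]
Zero-padded 5-point DFT provides frequency interpolation.

DFT_5([x, 0, ...]) = [-4, 0.7361+0.8123i, -3.7361-3.4410i, -3.7361+3.4410i, 0.7361-0.8123i]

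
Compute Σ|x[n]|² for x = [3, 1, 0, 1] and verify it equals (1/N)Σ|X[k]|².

Time domain:
Σ|x[n]|² = |3|² + |1|² + |0|² + |1|² = 11.0000

Frequency domain:
(1/4)Σ|X[k]|² = (1/4)(|5|² + |3|² + |1|² + |3|²) = (1/4)·44.0000 = 11.0000

Both sides agree, confirming Parseval's theorem.

Σ|x[n]|² = (1/N)Σ|X[k]|² = 11.0000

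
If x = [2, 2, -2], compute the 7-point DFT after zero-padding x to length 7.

Original 3-point DFT: [2, 2.0000-3.4641i, 2.0000+3.4641i]
Zero-padded 7-point DFT provides frequency interpolation.

DFT_7([x, 0, ...]) = [2, 3.6920+0.3862i, 3.3569-2.8176i, -1.0489-2.4314i, -1.0489+2.4314i, 3.3569+2.8176i, 3.6920-0.3862i]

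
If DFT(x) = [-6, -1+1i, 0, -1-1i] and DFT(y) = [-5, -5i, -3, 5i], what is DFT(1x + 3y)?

By linearity: DFT(1x + 3y) = 1·DFT(x) + 3·DFT(y)
= 1·[-6, -1+1i, 0, -1-1i] + 3·[-5, -5i, -3, 5i]

Computing element-wise:
Z[0] = 1·(-6) + 3·(-5) = -21
Z[1] = 1·(-1+1i) + 3·(-5i) = -1-14i
Z[2] = 1·(0) + 3·(-3) = -9
Z[3] = 1·(-1-1i) + 3·(5i) = -1+14i

DFT(1x + 3y) = 1·X + 3·Y = [-21, -1-14i, -9, -1+14i]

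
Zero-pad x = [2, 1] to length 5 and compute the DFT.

Original 2-point DFT: [3, 1]
Zero-padded 5-point DFT provides frequency interpolation.

DFT_5([x, 0, ...]) = [3, 2.3090-0.9511i, 1.1910-0.5878i, 1.1910+0.5878i, 2.3090+0.9511i]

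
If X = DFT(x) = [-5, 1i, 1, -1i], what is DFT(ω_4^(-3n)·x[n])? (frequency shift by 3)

Modulation property: DFT(ω_4^(-3n)·x[n]) = X[(k-3) mod 4], so circularly shift X by 3 positions.

X[k-3] = [1i, 1, -1i, -5]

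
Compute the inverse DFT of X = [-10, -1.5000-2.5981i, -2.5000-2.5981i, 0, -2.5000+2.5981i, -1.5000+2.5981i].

x[n] = (1/6) Σ(k=0 to 5) X[k] · e^(2πikn/6)

Computing each x[n]:
x[0] = -3
x[1] = 0
x[2] = -1
x[3] = -2
x[4] = -1
x[5] = -3

x = [-3, 0, -1, -2, -1, -3]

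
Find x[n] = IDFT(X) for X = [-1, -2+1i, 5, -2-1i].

x[n] = (1/4) Σ(k=0 to 3) X[k] · e^(2πikn/4)

Computing each x[n]:
x[0] = 0
x[1] = -2
x[2] = 2
x[3] = -1

x = [0, -2, 2, -1]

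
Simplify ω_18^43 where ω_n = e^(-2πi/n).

Since ω_18^18 = 1, powers reduce modulo 18.
43 mod 18 = 7
So ω_18^43 = ω_18^7 = e^(-2πi·7/18)

ω_18^43 = ω_18^7 = -0.7660-0.6428i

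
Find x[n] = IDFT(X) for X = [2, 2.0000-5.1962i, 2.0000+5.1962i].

x[n] = (1/3) Σ(k=0 to 2) X[k] · e^(2πikn/3)

Computing each x[n]:
x[0] = 2
x[1] = 3
x[2] = -3

x = [2, 3, -3]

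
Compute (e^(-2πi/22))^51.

Since ω_22^22 = 1, powers reduce modulo 22.
51 mod 22 = 7
So ω_22^51 = ω_22^7 = e^(-2πi·7/22)

ω_22^51 = ω_22^7 = -0.4154-0.9096i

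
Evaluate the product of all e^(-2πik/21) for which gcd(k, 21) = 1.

The primitive 21st roots of unity are ω_21^k for k coprime to 21: k ∈ {1, 2, 4, 5, 8, 10, 11, 13, 16, 17, 19, 20}
Their product equals the constant term of the cyclotomic polynomial Φ_21(x) up to sign.
For n ≥ 3, the product of all primitive nth roots of unity is 1. (For n=1 it is 1; for n=2 it is -1.)

1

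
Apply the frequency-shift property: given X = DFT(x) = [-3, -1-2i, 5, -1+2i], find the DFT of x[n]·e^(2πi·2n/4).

Modulation property: DFT(ω_4^(-2n)·x[n]) = X[(k-2) mod 4], so circularly shift X by 2 positions.

X[k-2] = [5, -1+2i, -3, -1-2i]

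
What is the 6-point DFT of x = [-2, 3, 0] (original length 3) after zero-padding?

Original 3-point DFT: [1, -3.5000-2.5981i, -3.5000+2.5981i]
Zero-padded 6-point DFT provides frequency interpolation.

DFT_6([x, 0, ...]) = [1, -0.5000-2.5981i, -3.5000-2.5981i, -5, -3.5000+2.5981i, -0.5000+2.5981i]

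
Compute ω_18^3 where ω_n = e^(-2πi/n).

ω_18^3 = e^(-2πi·3/18)
= cos(-2π·3/18) + i·sin(-2π·3/18)
= cos(-6π/18) + i·sin(-6π/18)

ω_18^3 = cos(-6π/18) + i·sin(-6π/18) = 0.5000-0.8660i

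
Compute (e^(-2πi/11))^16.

Since ω_11^11 = 1, powers reduce modulo 11.
16 mod 11 = 5
So ω_11^16 = ω_11^5 = e^(-2πi·5/11)

ω_11^16 = ω_11^5 = -0.9595-0.2817i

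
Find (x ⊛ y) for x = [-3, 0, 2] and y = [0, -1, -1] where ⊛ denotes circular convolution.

(x ⊛ y)[n] = Σ(m=0 to 2) x[m] · y[(n-m) mod 3]

Computing each output sample:
(x ⊛ y)[0] = -2
(x ⊛ y)[1] = 1
(x ⊛ y)[2] = 3

x ⊛ y = [-2, 1, 3]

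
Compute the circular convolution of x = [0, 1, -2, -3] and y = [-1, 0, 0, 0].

(x ⊛ y)[n] = Σ(m=0 to 3) x[m] · y[(n-m) mod 4]

Computing each output sample:
(x ⊛ y)[0] = 0
(x ⊛ y)[1] = -1
(x ⊛ y)[2] = 2
(x ⊛ y)[3] = 3

x ⊛ y = [0, -1, 2, 3]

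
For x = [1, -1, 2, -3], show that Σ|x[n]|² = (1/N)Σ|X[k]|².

Time domain:
Σ|x[n]|² = |1|² + |-1|² + |2|² + |-3|² = 15.0000

Frequency domain:
(1/4)Σ|X[k]|² = (1/4)(|-1|² + |-1-2i|² + |7|² + |-1+2i|²) = (1/4)·60.0000 = 15.0000

Both sides agree, confirming Parseval's theorem.

Σ|x[n]|² = (1/N)Σ|X[k]|² = 15.0000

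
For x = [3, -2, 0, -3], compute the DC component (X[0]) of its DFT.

X[0] = Σ(n=0 to 3) x[n] · ω_4^0 = Σ x[n]
= (3) + (-2) + (0) + (-3)

X[0] = -2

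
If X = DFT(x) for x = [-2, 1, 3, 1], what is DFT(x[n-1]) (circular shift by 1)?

Time shift by 1: X_shifted[k] = ω_4^(1k) · X[k]
Shifted x = [1, -2, 1, 3]

DFT(x[n-1]) = [3, 5i, 1, -5i]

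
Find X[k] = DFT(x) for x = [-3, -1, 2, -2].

X[k] = Σ(n=0 to 3) x[n] · ω_4^(nk)
where ω_4 = e^(-2πi/4)

Computing each X[k]:
X[0] = -4
X[1] = -5-1i
X[2] = 2
X[3] = -5+1i

X = [-4, -5-1i, 2, -5+1i]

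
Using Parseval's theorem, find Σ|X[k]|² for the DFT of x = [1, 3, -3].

Parseval: Σ|x[n]|² = (1/N)Σ|X[k]|², so Σ|X[k]|² = N·Σ|x[n]|² = 3·19.0000

Σ|X[k]|² = N·Σ|x[n]|² = 3·19.0000 = 57.0000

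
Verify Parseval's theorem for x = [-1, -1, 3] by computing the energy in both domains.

Time domain:
Σ|x[n]|² = |-1|² + |-1|² + |3|² = 11.0000

Frequency domain:
(1/3)Σ|X[k]|² = (1/3)(|1|² + |-2.0000+3.4641i|² + |-2.0000-3.4641i|²) = (1/3)·33.0000 = 11.0000

Both sides agree, confirming Parseval's theorem.

Σ|x[n]|² = (1/N)Σ|X[k]|² = 11.0000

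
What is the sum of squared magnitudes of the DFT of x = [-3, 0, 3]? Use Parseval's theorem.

Parseval: Σ|x[n]|² = (1/N)Σ|X[k]|², so Σ|X[k]|² = N·Σ|x[n]|² = 3·18.0000

Σ|X[k]|² = N·Σ|x[n]|² = 3·18.0000 = 54.0000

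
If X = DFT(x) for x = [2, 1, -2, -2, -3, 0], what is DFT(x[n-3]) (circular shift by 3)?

Time shift by 3: X_shifted[k] = ω_6^(3k) · X[k]
Shifted x = [-2, -3, 0, 2, 1, -2]

DFT(x[n-3]) = [-4, -7.0000+1.7321i, 2, 2, 2, -7.0000-1.7321i]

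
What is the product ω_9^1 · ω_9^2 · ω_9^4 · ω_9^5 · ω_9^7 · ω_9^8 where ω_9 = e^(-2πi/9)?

The primitive 9th roots of unity are ω_9^k for k coprime to 9: k ∈ {1, 2, 4, 5, 7, 8}
Their product equals the constant term of the cyclotomic polynomial Φ_9(x) up to sign.
For n ≥ 3, the product of all primitive nth roots of unity is 1. (For n=1 it is 1; for n=2 it is -1.)

1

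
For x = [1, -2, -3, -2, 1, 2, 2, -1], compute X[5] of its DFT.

X[5] = Σ(n=0 to 7) x[n] · ω_8^(5n) where ω_8 = e^(-2πi/8)
= (1)·ω_8^0 + (-2)·ω_8^5 + (-3)·ω_8^10 + (-2)·ω_8^15 + (1)·ω_8^20 + (2)·ω_8^25 + (2)·ω_8^30 + (-1)·ω_8^35

X[5] = 2.1213+1.4645i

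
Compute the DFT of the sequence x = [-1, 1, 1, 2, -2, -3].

X[k] = Σ(n=0 to 5) x[n] · ω_6^(nk)
where ω_6 = e^(-2πi/6)

Computing each X[k]:
X[0] = -2
X[1] = -3.5000-6.0622i
X[2] = 2.5000-0.8660i
X[3] = -2
X[4] = 2.5000+0.8660i
X[5] = -3.5000+6.0622i

X = [-2, -3.5000-6.0622i, 2.5000-0.8660i, -2, 2.5000+0.8660i, -3.5000+6.0622i]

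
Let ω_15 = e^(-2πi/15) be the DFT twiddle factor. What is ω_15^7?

ω_15^7 = e^(-2πi·7/15)
= cos(-2π·7/15) + i·sin(-2π·7/15)
= cos(-14π/15) + i·sin(-14π/15)

ω_15^7 = cos(-14π/15) + i·sin(-14π/15) = -0.9781-0.2079i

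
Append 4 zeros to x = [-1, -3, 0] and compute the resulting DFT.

Original 3-point DFT: [-4, 0.5000+2.5981i, 0.5000-2.5981i]
Zero-padded 7-point DFT provides frequency interpolation.

DFT_7([x, 0, ...]) = [-4, -2.8705+2.3455i, -0.3324+2.9248i, 1.7029+1.3017i, 1.7029-1.3017i, -0.3324-2.9248i, -2.8705-2.3455i]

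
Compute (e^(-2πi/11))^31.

Since ω_11^11 = 1, powers reduce modulo 11.
31 mod 11 = 9
So ω_11^31 = ω_11^9 = e^(-2πi·9/11)

ω_11^31 = ω_11^9 = 0.4154+0.9096i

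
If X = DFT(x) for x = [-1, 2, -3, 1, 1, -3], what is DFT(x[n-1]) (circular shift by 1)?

Time shift by 1: X_shifted[k] = ω_6^(1k) · X[k]
Shifted x = [-3, -1, 2, -3, 1, 1]

DFT(x[n-1]) = [-3, -1.5000+0.8660i, -7.5000+2.5981i, 3, -7.5000-2.5981i, -1.5000-0.8660i]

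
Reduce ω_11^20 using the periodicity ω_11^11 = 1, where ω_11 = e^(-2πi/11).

Since ω_11^11 = 1, powers reduce modulo 11.
20 mod 11 = 9
So ω_11^20 = ω_11^9 = e^(-2πi·9/11)

ω_11^20 = ω_11^9 = 0.4154+0.9096i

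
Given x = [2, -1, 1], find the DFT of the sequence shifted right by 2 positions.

Time shift by 2: X_shifted[k] = ω_3^(2k) · X[k]
Shifted x = [-1, 1, 2]

DFT(x[n-2]) = [2, -2.5000+0.8660i, -2.5000-0.8660i]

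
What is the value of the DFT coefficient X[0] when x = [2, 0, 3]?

X[0] = Σ(n=0 to 2) x[n] · ω_3^0 = Σ x[n]
= (2) + (0) + (3)

X[0] = 5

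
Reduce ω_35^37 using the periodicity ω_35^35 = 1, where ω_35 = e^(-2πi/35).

Since ω_35^35 = 1, powers reduce modulo 35.
37 mod 35 = 2
So ω_35^37 = ω_35^2 = e^(-2πi·2/35)

ω_35^37 = ω_35^2 = 0.9362-0.3514i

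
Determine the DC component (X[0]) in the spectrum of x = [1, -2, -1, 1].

X[0] = Σ(n=0 to 3) x[n] · ω_4^0 = Σ x[n]
= (1) + (-2) + (-1) + (1)

X[0] = -1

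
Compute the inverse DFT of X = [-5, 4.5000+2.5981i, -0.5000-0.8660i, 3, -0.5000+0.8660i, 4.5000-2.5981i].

x[n] = (1/6) Σ(k=0 to 5) X[k] · e^(2πikn/6)

Computing each x[n]:
x[0] = 1
x[1] = -1
x[2] = -2
x[3] = -3
x[4] = 0
x[5] = 0

x = [1, -1, -2, -3, 0, 0]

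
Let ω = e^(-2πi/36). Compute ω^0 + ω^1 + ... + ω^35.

Sum of all nth roots of unity equals 0 for n > 1 (geometric series with r ≠ 1).

0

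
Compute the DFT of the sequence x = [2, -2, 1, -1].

X[k] = Σ(n=0 to 3) x[n] · ω_4^(nk)
where ω_4 = e^(-2πi/4)

Computing each X[k]:
X[0] = 0
X[1] = 1+1i
X[2] = 6
X[3] = 1-1i

X = [0, 1+1i, 6, 1-1i]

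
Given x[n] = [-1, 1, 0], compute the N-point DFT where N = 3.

X[k] = Σ(n=0 to 2) x[n] · ω_3^(nk)
where ω_3 = e^(-2πi/3)

Computing each X[k]:
X[0] = 0
X[1] = -1.5000-0.8660i
X[2] = -1.5000+0.8660i

X = [0, -1.5000-0.8660i, -1.5000+0.8660i]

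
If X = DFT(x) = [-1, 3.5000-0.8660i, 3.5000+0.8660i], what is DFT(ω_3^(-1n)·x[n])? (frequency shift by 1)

Modulation property: DFT(ω_3^(-1n)·x[n]) = X[(k-1) mod 3], so circularly shift X by 1 positions.

X[k-1] = [3.5000+0.8660i, -1, 3.5000-0.8660i]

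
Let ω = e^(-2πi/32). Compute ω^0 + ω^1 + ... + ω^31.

Sum of all nth roots of unity equals 0 for n > 1 (geometric series with r ≠ 1).

0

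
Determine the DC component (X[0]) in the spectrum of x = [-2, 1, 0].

X[0] = Σ(n=0 to 2) x[n] · ω_3^0 = Σ x[n]
= (-2) + (1) + (0)

X[0] = -1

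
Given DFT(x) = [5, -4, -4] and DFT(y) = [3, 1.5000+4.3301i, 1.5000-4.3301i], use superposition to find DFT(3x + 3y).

By linearity: DFT(3x + 3y) = 3·DFT(x) + 3·DFT(y)
= 3·[5, -4, -4] + 3·[3, 1.5000+4.3301i, 1.5000-4.3301i]

Computing element-wise:
Z[0] = 3·(5) + 3·(3) = 24
Z[1] = 3·(-4) + 3·(1.5000+4.3301i) = -7.5000+12.9903i
Z[2] = 3·(-4) + 3·(1.5000-4.3301i) = -7.5000-12.9903i

DFT(3x + 3y) = 3·X + 3·Y = [24, -7.5000+12.9903i, -7.5000-12.9903i]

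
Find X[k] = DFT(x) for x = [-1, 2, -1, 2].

X[k] = Σ(n=0 to 3) x[n] · ω_4^(nk)
where ω_4 = e^(-2πi/4)

Computing each X[k]:
X[0] = 2
X[1] = 0
X[2] = -6
X[3] = 0

X = [2, 0, -6, 0]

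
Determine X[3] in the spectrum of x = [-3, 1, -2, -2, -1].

X[3] = Σ(n=0 to 4) x[n] · ω_5^(3n) where ω_5 = e^(-2πi/5)
= (-3)·ω_5^0 + (1)·ω_5^3 + (-2)·ω_5^6 + (-2)·ω_5^9 + (-1)·ω_5^12

X[3] = -4.2361+1.1756i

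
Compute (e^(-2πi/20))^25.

Since ω_20^20 = 1, powers reduce modulo 20.
25 mod 20 = 5
So ω_20^25 = ω_20^5 = e^(-2πi·5/20)

ω_20^25 = ω_20^5 = -1i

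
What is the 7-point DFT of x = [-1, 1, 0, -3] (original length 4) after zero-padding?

Original 4-point DFT: [-3, -1-4i, 1, -1+4i]
Zero-padded 7-point DFT provides frequency interpolation.

DFT_7([x, 0, ...]) = [-3, 2.3264+0.5198i, -3.0930-3.3204i, -1.2334+2.4909i, -1.2334-2.4909i, -3.0930+3.3204i, 2.3264-0.5198i]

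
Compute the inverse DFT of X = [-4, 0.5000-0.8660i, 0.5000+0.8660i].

x[n] = (1/3) Σ(k=0 to 2) X[k] · e^(2πikn/3)

Computing each x[n]:
x[0] = -1
x[1] = -1
x[2] = -2

x = [-1, -1, -2]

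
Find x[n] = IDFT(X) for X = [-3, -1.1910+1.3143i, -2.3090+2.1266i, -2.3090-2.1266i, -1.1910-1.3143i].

x[n] = (1/5) Σ(k=0 to 4) X[k] · e^(2πikn/5)

Computing each x[n]:
x[0] = -2
x[1] = -1
x[2] = 0
x[3] = -1
x[4] = 1

x = [-2, -1, 0, -1, 1]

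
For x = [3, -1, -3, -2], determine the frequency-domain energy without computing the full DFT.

Parseval: Σ|x[n]|² = (1/N)Σ|X[k]|², so Σ|X[k]|² = N·Σ|x[n]|² = 4·23.0000

Σ|X[k]|² = N·Σ|x[n]|² = 4·23.0000 = 92.0000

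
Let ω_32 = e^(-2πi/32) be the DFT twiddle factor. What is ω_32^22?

ω_32^22 = e^(-2πi·22/32)
= cos(-2π·22/32) + i·sin(-2π·22/32)
= cos(-44π/32) + i·sin(-44π/32)

ω_32^22 = cos(-44π/32) + i·sin(-44π/32) = -0.3827+0.9239i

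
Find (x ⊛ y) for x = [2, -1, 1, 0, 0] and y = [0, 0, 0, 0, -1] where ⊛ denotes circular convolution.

(x ⊛ y)[n] = Σ(m=0 to 4) x[m] · y[(n-m) mod 5]

Computing each output sample:
(x ⊛ y)[0] = 1
(x ⊛ y)[1] = -1
(x ⊛ y)[2] = 0
(x ⊛ y)[3] = 0
(x ⊛ y)[4] = -2

x ⊛ y = [1, -1, 0, 0, -2]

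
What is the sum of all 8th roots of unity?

Sum of all nth roots of unity equals 0 for n > 1 (geometric series with r ≠ 1).

0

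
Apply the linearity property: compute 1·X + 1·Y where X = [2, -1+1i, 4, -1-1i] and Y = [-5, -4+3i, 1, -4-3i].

By linearity: DFT(1x + 1y) = 1·DFT(x) + 1·DFT(y)
= 1·[2, -1+1i, 4, -1-1i] + 1·[-5, -4+3i, 1, -4-3i]

Computing element-wise:
Z[0] = 1·(2) + 1·(-5) = -3
Z[1] = 1·(-1+1i) + 1·(-4+3i) = -5+4i
Z[2] = 1·(4) + 1·(1) = 5
Z[3] = 1·(-1-1i) + 1·(-4-3i) = -5-4i

DFT(1x + 1y) = 1·X + 1·Y = [-3, -5+4i, 5, -5-4i]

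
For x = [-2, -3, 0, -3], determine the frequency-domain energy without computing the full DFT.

Parseval: Σ|x[n]|² = (1/N)Σ|X[k]|², so Σ|X[k]|² = N·Σ|x[n]|² = 4·22.0000

Σ|X[k]|² = N·Σ|x[n]|² = 4·22.0000 = 88.0000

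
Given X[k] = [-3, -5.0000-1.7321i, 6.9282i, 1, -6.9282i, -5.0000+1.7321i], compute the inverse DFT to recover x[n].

x[n] = (1/6) Σ(k=0 to 5) X[k] · e^(2πikn/6)

Computing each x[n]:
x[0] = -2
x[1] = -3
x[2] = 3
x[3] = 1
x[4] = -2
x[5] = 0

x = [-2, -3, 3, 1, -2, 0]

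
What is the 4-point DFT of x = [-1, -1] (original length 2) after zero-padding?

Original 2-point DFT: [-2, 0]
Zero-padded 4-point DFT provides frequency interpolation.

DFT_4([x, 0, ...]) = [-2, -1+1i, 0, -1-1i]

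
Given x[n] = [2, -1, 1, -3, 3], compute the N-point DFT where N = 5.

X[k] = Σ(n=0 to 4) x[n] · ω_5^(nk)
where ω_5 = e^(-2πi/5)

Computing each X[k]:
X[0] = 2
X[1] = 4.2361+1.4531i
X[2] = -0.2361+6.1554i
X[3] = -0.2361-6.1554i
X[4] = 4.2361-1.4531i

X = [2, 4.2361+1.4531i, -0.2361+6.1554i, -0.2361-6.1554i, 4.2361-1.4531i]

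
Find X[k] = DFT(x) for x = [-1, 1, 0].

X[k] = Σ(n=0 to 2) x[n] · ω_3^(nk)
where ω_3 = e^(-2πi/3)

Computing each X[k]:
X[0] = 0
X[1] = -1.5000-0.8660i
X[2] = -1.5000+0.8660i

X = [0, -1.5000-0.8660i, -1.5000+0.8660i]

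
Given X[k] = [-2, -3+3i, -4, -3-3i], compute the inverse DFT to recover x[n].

x[n] = (1/4) Σ(k=0 to 3) X[k] · e^(2πikn/4)

Computing each x[n]:
x[0] = -3
x[1] = -1
x[2] = 0
x[3] = 2

x = [-3, -1, 0, 2]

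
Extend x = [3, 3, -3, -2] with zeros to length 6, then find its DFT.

Original 4-point DFT: [1, 6-5i, -1, 6+5i]
Zero-padded 6-point DFT provides frequency interpolation.

DFT_6([x, 0, ...]) = [1, 8, 1.0000-5.1962i, -1, 1.0000+5.1962i, 8]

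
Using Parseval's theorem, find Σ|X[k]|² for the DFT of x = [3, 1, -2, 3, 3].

Parseval: Σ|x[n]|² = (1/N)Σ|X[k]|², so Σ|X[k]|² = N·Σ|x[n]|² = 5·32.0000

Σ|X[k]|² = N·Σ|x[n]|² = 5·32.0000 = 160.0000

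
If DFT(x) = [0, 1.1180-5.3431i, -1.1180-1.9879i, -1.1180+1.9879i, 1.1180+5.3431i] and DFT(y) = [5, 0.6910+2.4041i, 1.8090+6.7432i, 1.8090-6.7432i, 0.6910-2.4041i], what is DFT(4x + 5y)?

By linearity: DFT(4x + 5y) = 4·DFT(x) + 5·DFT(y)
= 4·[0, 1.1180-5.3431i, -1.1180-1.9879i, -1.1180+1.9879i, 1.1180+5.3431i] + 5·[5, 0.6910+2.4041i, 1.8090+6.7432i, 1.8090-6.7432i, 0.6910-2.4041i]

Computing element-wise:
Z[0] = 4·(0) + 5·(5) = 25
Z[1] = 4·(1.1180-5.3431i) + 5·(0.6910+2.4041i) = 7.9270-9.3519i
Z[2] = 4·(-1.1180-1.9879i) + 5·(1.8090+6.7432i) = 4.5730+25.7644i
Z[3] = 4·(-1.1180+1.9879i) + 5·(1.8090-6.7432i) = 4.5730-25.7644i
Z[4] = 4·(1.1180+5.3431i) + 5·(0.6910-2.4041i) = 7.9270+9.3519i

DFT(4x + 5y) = 4·X + 5·Y = [25, 7.9270-9.3519i, 4.5730+25.7644i, 4.5730-25.7644i, 7.9270+9.3519i]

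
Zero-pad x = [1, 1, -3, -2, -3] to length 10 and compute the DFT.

Original 5-point DFT: [-6, 4.4271-3.2164i, 1.0729-3.3022i, 1.0729+3.3022i, 4.4271+3.2164i]
Zero-padded 10-point DFT provides frequency interpolation.

DFT_10([x, 0, ...]) = [-6, 3.9271+5.9309i, 4.4271-3.2164i, 0.5729-1.0368i, 1.0729-3.3022i, -4, 1.0729+3.3022i, 0.5729+1.0368i, 4.4271+3.2164i, 3.9271-5.9309i]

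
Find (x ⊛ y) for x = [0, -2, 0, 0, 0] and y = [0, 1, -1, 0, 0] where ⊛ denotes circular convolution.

(x ⊛ y)[n] = Σ(m=0 to 4) x[m] · y[(n-m) mod 5]

Computing each output sample:
(x ⊛ y)[0] = 0
(x ⊛ y)[1] = 0
(x ⊛ y)[2] = -2
(x ⊛ y)[3] = 2
(x ⊛ y)[4] = 0

x ⊛ y = [0, 0, -2, 2, 0]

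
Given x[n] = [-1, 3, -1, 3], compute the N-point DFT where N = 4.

X[k] = Σ(n=0 to 3) x[n] · ω_4^(nk)
where ω_4 = e^(-2πi/4)

Computing each X[k]:
X[0] = 4
X[1] = 0
X[2] = -8
X[3] = 0

X = [4, 0, -8, 0]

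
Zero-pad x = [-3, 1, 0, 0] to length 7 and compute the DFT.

Original 4-point DFT: [-2, -3-1i, -4, -3+1i]
Zero-padded 7-point DFT provides frequency interpolation.

DFT_7([x, 0, ...]) = [-2, -2.3765-0.7818i, -3.2225-0.9749i, -3.9010-0.4339i, -3.9010+0.4339i, -3.2225+0.9749i, -2.3765+0.7818i]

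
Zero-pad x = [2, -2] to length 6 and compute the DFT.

Original 2-point DFT: [0, 4]
Zero-padded 6-point DFT provides frequency interpolation.

DFT_6([x, 0, ...]) = [0, 1.0000+1.7321i, 3.0000+1.7321i, 4, 3.0000-1.7321i, 1.0000-1.7321i]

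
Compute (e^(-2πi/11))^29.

Since ω_11^11 = 1, powers reduce modulo 11.
29 mod 11 = 7
So ω_11^29 = ω_11^7 = e^(-2πi·7/11)

ω_11^29 = ω_11^7 = -0.6549+0.7557i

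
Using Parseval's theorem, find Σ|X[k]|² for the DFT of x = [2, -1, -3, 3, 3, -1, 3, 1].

Parseval: Σ|x[n]|² = (1/N)Σ|X[k]|², so Σ|X[k]|² = N·Σ|x[n]|² = 8·43.0000

Σ|X[k]|² = N·Σ|x[n]|² = 8·43.0000 = 344.0000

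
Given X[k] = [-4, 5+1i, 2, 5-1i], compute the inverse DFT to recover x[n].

x[n] = (1/4) Σ(k=0 to 3) X[k] · e^(2πikn/4)

Computing each x[n]:
x[0] = 2
x[1] = -2
x[2] = -3
x[3] = -1

x = [2, -2, -3, -1]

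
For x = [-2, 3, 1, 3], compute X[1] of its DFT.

X[1] = Σ(n=0 to 3) x[n] · ω_4^(1n) where ω_4 = e^(-2πi/4)
= (-2)·ω_4^0 + (3)·ω_4^1 + (1)·ω_4^2 + (3)·ω_4^3

X[1] = -3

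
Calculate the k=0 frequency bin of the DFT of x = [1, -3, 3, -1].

X[0] = Σ(n=0 to 3) x[n] · ω_4^0 = Σ x[n]
= (1) + (-3) + (3) + (-1)

X[0] = 0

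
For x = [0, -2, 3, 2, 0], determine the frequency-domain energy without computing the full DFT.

Parseval: Σ|x[n]|² = (1/N)Σ|X[k]|², so Σ|X[k]|² = N·Σ|x[n]|² = 5·17.0000

Σ|X[k]|² = N·Σ|x[n]|² = 5·17.0000 = 85.0000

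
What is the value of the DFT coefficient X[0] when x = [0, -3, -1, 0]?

X[0] = Σ(n=0 to 3) x[n] · ω_4^0 = Σ x[n]
= (0) + (-3) + (-1) + (0)

X[0] = -4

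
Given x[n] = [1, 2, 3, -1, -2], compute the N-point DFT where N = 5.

X[k] = Σ(n=0 to 4) x[n] · ω_5^(nk)
where ω_5 = e^(-2πi/5)

Computing each X[k]:
X[0] = 3
X[1] = -0.6180-6.1554i
X[2] = 1.6180+1.4531i
X[3] = 1.6180-1.4531i
X[4] = -0.6180+6.1554i

X = [3, -0.6180-6.1554i, 1.6180+1.4531i, 1.6180-1.4531i, -0.6180+6.1554i]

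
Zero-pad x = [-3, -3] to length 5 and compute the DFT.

Original 2-point DFT: [-6, 0]
Zero-padded 5-point DFT provides frequency interpolation.

DFT_5([x, 0, ...]) = [-6, -3.9271+2.8532i, -0.5729+1.7634i, -0.5729-1.7634i, -3.9271-2.8532i]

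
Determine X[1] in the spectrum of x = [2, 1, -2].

X[1] = Σ(n=0 to 2) x[n] · ω_3^(1n) where ω_3 = e^(-2πi/3)
= (2)·ω_3^0 + (1)·ω_3^1 + (-2)·ω_3^2

X[1] = 2.5000-2.5981i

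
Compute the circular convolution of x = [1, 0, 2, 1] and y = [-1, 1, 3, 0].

(x ⊛ y)[n] = Σ(m=0 to 3) x[m] · y[(n-m) mod 4]

Computing each output sample:
(x ⊛ y)[0] = 6
(x ⊛ y)[1] = 4
(x ⊛ y)[2] = 1
(x ⊛ y)[3] = 1

x ⊛ y = [6, 4, 1, 1]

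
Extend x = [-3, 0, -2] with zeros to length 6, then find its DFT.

Original 3-point DFT: [-5, -2.0000-1.7321i, -2.0000+1.7321i]
Zero-padded 6-point DFT provides frequency interpolation.

DFT_6([x, 0, ...]) = [-5, -2.0000+1.7321i, -2.0000-1.7321i, -5, -2.0000+1.7321i, -2.0000-1.7321i]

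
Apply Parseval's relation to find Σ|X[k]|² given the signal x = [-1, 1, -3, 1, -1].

Parseval: Σ|x[n]|² = (1/N)Σ|X[k]|², so Σ|X[k]|² = N·Σ|x[n]|² = 5·13.0000

Σ|X[k]|² = N·Σ|x[n]|² = 5·13.0000 = 65.0000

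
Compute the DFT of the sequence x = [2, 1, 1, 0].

X[k] = Σ(n=0 to 3) x[n] · ω_4^(nk)
where ω_4 = e^(-2πi/4)

Computing each X[k]:
X[0] = 4
X[1] = 1-1i
X[2] = 2
X[3] = 1+1i

X = [4, 1-1i, 2, 1+1i]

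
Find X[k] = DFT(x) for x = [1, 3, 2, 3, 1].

X[k] = Σ(n=0 to 4) x[n] · ω_5^(nk)
where ω_5 = e^(-2πi/5)

Computing each X[k]:
X[0] = 10
X[1] = -1.8090-1.3143i
X[2] = -0.6910-2.1266i
X[3] = -0.6910+2.1266i
X[4] = -1.8090+1.3143i

X = [10, -1.8090-1.3143i, -0.6910-2.1266i, -0.6910+2.1266i, -1.8090+1.3143i]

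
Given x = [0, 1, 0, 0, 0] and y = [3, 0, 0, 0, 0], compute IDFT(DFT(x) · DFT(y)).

(x ⊛ y)[n] = Σ(m=0 to 4) x[m] · y[(n-m) mod 5]

Computing each output sample:
(x ⊛ y)[0] = 0
(x ⊛ y)[1] = 3
(x ⊛ y)[2] = 0
(x ⊛ y)[3] = 0
(x ⊛ y)[4] = 0

x ⊛ y = [0, 3, 0, 0, 0]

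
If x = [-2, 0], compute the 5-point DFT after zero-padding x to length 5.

Original 2-point DFT: [-2, -2]
Zero-padded 5-point DFT provides frequency interpolation.

DFT_5([x, 0, ...]) = [-2, -2, -2, -2, -2]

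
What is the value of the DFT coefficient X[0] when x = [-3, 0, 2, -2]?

X[0] = Σ(n=0 to 3) x[n] · ω_4^0 = Σ x[n]
= (-3) + (0) + (2) + (-2)

X[0] = -3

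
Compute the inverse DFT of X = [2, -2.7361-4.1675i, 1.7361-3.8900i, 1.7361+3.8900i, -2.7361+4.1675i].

x[n] = (1/5) Σ(k=0 to 4) X[k] · e^(2πikn/5)

Computing each x[n]:
x[0] = 0
x[1] = 2
x[2] = 1
x[3] = 2
x[4] = -3

x = [0, 2, 1, 2, -3]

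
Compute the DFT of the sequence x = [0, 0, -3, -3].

X[k] = Σ(n=0 to 3) x[n] · ω_4^(nk)
where ω_4 = e^(-2πi/4)

Computing each X[k]:
X[0] = -6
X[1] = 3-3i
X[2] = 0
X[3] = 3+3i

X = [-6, 3-3i, 0, 3+3i]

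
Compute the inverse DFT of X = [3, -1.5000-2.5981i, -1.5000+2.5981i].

x[n] = (1/3) Σ(k=0 to 2) X[k] · e^(2πikn/3)

Computing each x[n]:
x[0] = 0
x[1] = 3
x[2] = 0

x = [0, 3, 0]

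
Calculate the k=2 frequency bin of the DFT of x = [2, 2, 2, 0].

X[2] = Σ(n=0 to 3) x[n] · ω_4^(2n) where ω_4 = e^(-2πi/4)
= (2)·ω_4^0 + (2)·ω_4^2 + (2)·ω_4^4 + (0)·ω_4^6

X[2] = 2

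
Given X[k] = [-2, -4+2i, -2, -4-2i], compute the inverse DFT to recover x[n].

x[n] = (1/4) Σ(k=0 to 3) X[k] · e^(2πikn/4)

Computing each x[n]:
x[0] = -3
x[1] = -1
x[2] = 1
x[3] = 1

x = [-3, -1, 1, 1]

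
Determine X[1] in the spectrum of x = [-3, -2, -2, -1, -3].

X[1] = Σ(n=0 to 4) x[n] · ω_5^(1n) where ω_5 = e^(-2πi/5)
= (-3)·ω_5^0 + (-2)·ω_5^1 + (-2)·ω_5^2 + (-1)·ω_5^3 + (-3)·ω_5^4

X[1] = -2.1180-0.3633i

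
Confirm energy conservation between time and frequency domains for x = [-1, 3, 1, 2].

Time domain:
Σ|x[n]|² = |-1|² + |3|² + |1|² + |2|² = 15.0000

Frequency domain:
(1/4)Σ|X[k]|² = (1/4)(|5|² + |-2-1i|² + |-5|² + |-2+1i|²) = (1/4)·60.0000 = 15.0000

Both sides agree, confirming Parseval's theorem.

Σ|x[n]|² = (1/N)Σ|X[k]|² = 15.0000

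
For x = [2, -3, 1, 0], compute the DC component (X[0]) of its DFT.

X[0] = Σ(n=0 to 3) x[n] · ω_4^0 = Σ x[n]
= (2) + (-3) + (1) + (0)

X[0] = 0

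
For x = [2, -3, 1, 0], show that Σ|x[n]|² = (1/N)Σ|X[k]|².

Time domain:
Σ|x[n]|² = |2|² + |-3|² + |1|² + |0|² = 14.0000

Frequency domain:
(1/4)Σ|X[k]|² = (1/4)(|0|² + |1+3i|² + |6|² + |1-3i|²) = (1/4)·56.0000 = 14.0000

Both sides agree, confirming Parseval's theorem.

Σ|x[n]|² = (1/N)Σ|X[k]|² = 14.0000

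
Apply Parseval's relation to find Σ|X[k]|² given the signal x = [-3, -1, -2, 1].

Parseval: Σ|x[n]|² = (1/N)Σ|X[k]|², so Σ|X[k]|² = N·Σ|x[n]|² = 4·15.0000

Σ|X[k]|² = N·Σ|x[n]|² = 4·15.0000 = 60.0000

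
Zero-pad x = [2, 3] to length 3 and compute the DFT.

Original 2-point DFT: [5, -1]
Zero-padded 3-point DFT provides frequency interpolation.

DFT_3([x, 0, ...]) = [5, 0.5000-2.5981i, 0.5000+2.5981i]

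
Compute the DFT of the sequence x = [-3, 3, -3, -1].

X[k] = Σ(n=0 to 3) x[n] · ω_4^(nk)
where ω_4 = e^(-2πi/4)

Computing each X[k]:
X[0] = -4
X[1] = -4i
X[2] = -8
X[3] = 4i

X = [-4, -4i, -8, 4i]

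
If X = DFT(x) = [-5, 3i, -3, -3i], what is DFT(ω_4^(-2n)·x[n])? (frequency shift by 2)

Modulation property: DFT(ω_4^(-2n)·x[n]) = X[(k-2) mod 4], so circularly shift X by 2 positions.

X[k-2] = [-3, -3i, -5, 3i]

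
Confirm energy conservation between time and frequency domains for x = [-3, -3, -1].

Time domain:
Σ|x[n]|² = |-3|² + |-3|² + |-1|² = 19.0000

Frequency domain:
(1/3)Σ|X[k]|² = (1/3)(|-7|² + |-1.0000+1.7321i|² + |-1.0000-1.7321i|²) = (1/3)·57.0000 = 19.0000

Both sides agree, confirming Parseval's theorem.

Σ|x[n]|² = (1/N)Σ|X[k]|² = 19.0000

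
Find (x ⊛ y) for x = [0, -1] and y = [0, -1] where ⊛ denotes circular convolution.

(x ⊛ y)[n] = Σ(m=0 to 1) x[m] · y[(n-m) mod 2]

Computing each output sample:
(x ⊛ y)[0] = 1
(x ⊛ y)[1] = 0

x ⊛ y = [1, 0]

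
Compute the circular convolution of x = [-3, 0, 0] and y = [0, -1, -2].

(x ⊛ y)[n] = Σ(m=0 to 2) x[m] · y[(n-m) mod 3]

Computing each output sample:
(x ⊛ y)[0] = 0
(x ⊛ y)[1] = 3
(x ⊛ y)[2] = 6

x ⊛ y = [0, 3, 6]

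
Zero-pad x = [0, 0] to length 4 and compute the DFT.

Original 2-point DFT: [0, 0]
Zero-padded 4-point DFT provides frequency interpolation.

DFT_4([x, 0, ...]) = [0, 0, 0, 0]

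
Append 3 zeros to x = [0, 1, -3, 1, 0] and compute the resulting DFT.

Original 5-point DFT: [-1, 1.9271+1.4001i, -1.4271-4.3920i, -1.4271+4.3920i, 1.9271-1.4001i]
Zero-padded 8-point DFT provides frequency interpolation.

DFT_8([x, 0, ...]) = [-1, 1.5858i, 3, -4.4142i, -5, 4.4142i, 3, -1.5858i]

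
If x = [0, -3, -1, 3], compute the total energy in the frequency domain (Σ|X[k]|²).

Parseval: Σ|x[n]|² = (1/N)Σ|X[k]|², so Σ|X[k]|² = N·Σ|x[n]|² = 4·19.0000

Σ|X[k]|² = N·Σ|x[n]|² = 4·19.0000 = 76.0000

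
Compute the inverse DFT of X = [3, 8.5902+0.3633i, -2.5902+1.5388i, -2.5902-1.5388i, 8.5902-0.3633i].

x[n] = (1/5) Σ(k=0 to 4) X[k] · e^(2πikn/5)

Computing each x[n]:
x[0] = 3
x[1] = 2
x[2] = -2
x[3] = -3
x[4] = 3

x = [3, 2, -2, -3, 3]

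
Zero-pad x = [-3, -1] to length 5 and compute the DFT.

Original 2-point DFT: [-4, -2]
Zero-padded 5-point DFT provides frequency interpolation.

DFT_5([x, 0, ...]) = [-4, -3.3090+0.9511i, -2.1910+0.5878i, -2.1910-0.5878i, -3.3090-0.9511i]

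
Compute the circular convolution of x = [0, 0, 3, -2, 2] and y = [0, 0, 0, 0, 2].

(x ⊛ y)[n] = Σ(m=0 to 4) x[m] · y[(n-m) mod 5]

Computing each output sample:
(x ⊛ y)[0] = 0
(x ⊛ y)[1] = 6
(x ⊛ y)[2] = -4
(x ⊛ y)[3] = 4
(x ⊛ y)[4] = 0

x ⊛ y = [0, 6, -4, 4, 0]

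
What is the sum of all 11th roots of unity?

Sum of all nth roots of unity equals 0 for n > 1 (geometric series with r ≠ 1).

0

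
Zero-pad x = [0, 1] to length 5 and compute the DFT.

Original 2-point DFT: [1, -1]
Zero-padded 5-point DFT provides frequency interpolation.

DFT_5([x, 0, ...]) = [1, 0.3090-0.9511i, -0.8090-0.5878i, -0.8090+0.5878i, 0.3090+0.9511i]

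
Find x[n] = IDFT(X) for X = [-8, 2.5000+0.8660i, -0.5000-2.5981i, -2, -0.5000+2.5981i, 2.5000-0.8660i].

x[n] = (1/6) Σ(k=0 to 5) X[k] · e^(2πikn/6)

Computing each x[n]:
x[0] = -1
x[1] = 0
x[2] = -3
x[3] = -2
x[4] = -1
x[5] = -1

x = [-1, 0, -3, -2, -1, -1]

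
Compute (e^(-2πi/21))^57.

Since ω_21^21 = 1, powers reduce modulo 21.
57 mod 21 = 15
So ω_21^57 = ω_21^15 = e^(-2πi·15/21)

ω_21^57 = ω_21^15 = -0.2225+0.9749i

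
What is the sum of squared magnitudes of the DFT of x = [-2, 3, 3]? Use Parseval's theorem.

Parseval: Σ|x[n]|² = (1/N)Σ|X[k]|², so Σ|X[k]|² = N·Σ|x[n]|² = 3·22.0000

Σ|X[k]|² = N·Σ|x[n]|² = 3·22.0000 = 66.0000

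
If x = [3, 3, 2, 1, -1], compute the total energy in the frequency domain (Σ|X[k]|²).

Parseval: Σ|x[n]|² = (1/N)Σ|X[k]|², so Σ|X[k]|² = N·Σ|x[n]|² = 5·24.0000

Σ|X[k]|² = N·Σ|x[n]|² = 5·24.0000 = 120.0000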